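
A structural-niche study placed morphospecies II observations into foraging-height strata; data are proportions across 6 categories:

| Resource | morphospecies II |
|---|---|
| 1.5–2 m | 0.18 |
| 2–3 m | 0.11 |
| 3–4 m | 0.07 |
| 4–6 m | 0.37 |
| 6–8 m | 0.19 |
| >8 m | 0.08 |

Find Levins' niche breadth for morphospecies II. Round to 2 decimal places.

Σpᵢ² = 0.18² + 0.11² + 0.07² + 0.37² + 0.19² + 0.08² = 0.0324 + 0.0121 + 0.0049 + 0.1369 + 0.0361 + 0.0064 = 0.2288
B = 1 / 0.2288 = 4.3706

4.37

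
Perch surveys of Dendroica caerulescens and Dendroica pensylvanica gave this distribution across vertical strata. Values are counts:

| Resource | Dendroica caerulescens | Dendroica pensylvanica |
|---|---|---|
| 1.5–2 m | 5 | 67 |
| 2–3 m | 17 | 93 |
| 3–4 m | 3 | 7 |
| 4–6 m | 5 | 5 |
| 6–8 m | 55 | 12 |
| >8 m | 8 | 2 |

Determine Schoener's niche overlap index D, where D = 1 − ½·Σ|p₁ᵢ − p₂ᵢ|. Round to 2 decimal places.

0.37

Proportions for Dendroica caerulescens (n=93): 5/93=0.0538, 17/93=0.1828, 3/93=0.0323, 5/93=0.0538, 55/93=0.5914, 8/93=0.0860
Proportions for Dendroica pensylvanica (n=186): 67/186=0.3602, 93/186=0.5000, 7/186=0.0376, 5/186=0.0269, 12/186=0.0645, 2/186=0.0108
Σ|p₁ᵢ − p₂ᵢ| = 0.3064 + 0.3172 + 0.0053 + 0.0269 + 0.5269 + 0.0752 = 1.2579
D = 1 − ½ × 1.2579 = 1 − 0.62895 = 0.37105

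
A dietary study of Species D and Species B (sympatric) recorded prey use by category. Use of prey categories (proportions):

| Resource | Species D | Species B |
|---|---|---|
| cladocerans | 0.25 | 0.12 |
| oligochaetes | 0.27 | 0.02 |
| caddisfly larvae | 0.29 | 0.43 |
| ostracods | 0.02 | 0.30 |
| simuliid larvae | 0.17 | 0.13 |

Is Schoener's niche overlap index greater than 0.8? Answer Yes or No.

Σ|p₁ᵢ − p₂ᵢ| = 0.13 + 0.25 + 0.14 + 0.28 + 0.04 = 0.84
D = 1 − ½ × 0.84 = 1 − 0.420 = 0.5800
D = 0.5800 < 0.8 → No.

No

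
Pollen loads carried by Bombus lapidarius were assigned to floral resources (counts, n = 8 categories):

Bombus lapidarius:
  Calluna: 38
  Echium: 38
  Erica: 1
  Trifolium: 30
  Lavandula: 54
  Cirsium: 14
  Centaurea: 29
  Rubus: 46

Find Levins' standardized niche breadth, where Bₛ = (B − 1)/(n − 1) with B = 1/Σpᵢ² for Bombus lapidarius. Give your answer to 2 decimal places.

Proportions for Bombus lapidarius (n=250): 38/250=0.1520, 38/250=0.1520, 1/250=0.0040, 30/250=0.1200, 54/250=0.2160, 14/250=0.0560, 29/250=0.1160, 46/250=0.1840
Σpᵢ² = 0.1520² + 0.1520² + 0.0040² + 0.1200² + 0.2160² + 0.0560² + 0.1160² + 0.1840² = 0.023104 + 0.023104 + 0.000016 + 0.014400 + 0.046656 + 0.003136 + 0.013456 + 0.033856 = 0.157728
B = 1 / 0.157728 = 6.3400
Bₛ = (B − 1)/(n − 1) = (6.3400 − 1)/(8 − 1) = 5.3400/7 = 0.7629

0.76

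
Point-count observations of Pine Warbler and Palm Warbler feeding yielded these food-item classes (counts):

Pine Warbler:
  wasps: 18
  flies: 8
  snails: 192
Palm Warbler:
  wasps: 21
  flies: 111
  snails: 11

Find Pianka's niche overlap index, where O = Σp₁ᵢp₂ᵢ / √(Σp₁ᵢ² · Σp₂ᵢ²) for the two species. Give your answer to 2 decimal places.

Proportions for Pine Warbler (n=218): 18/218=0.0826, 8/218=0.0367, 192/218=0.8807
Proportions for Palm Warbler (n=143): 21/143=0.1469, 111/143=0.7762, 11/143=0.0769
Σ p₁ᵢp₂ᵢ = 0.012134 + 0.028487 + 0.067726 = 0.108347
Σp_1ᵢ² = 0.0826² + 0.0367² + 0.8807² = 0.006823 + 0.001347 + 0.775632 = 0.783802
Σp_2ᵢ² = 0.1469² + 0.7762² + 0.0769² = 0.021580 + 0.602486 + 0.005914 = 0.629980
O = 0.108347 / √(0.783802 × 0.629980) = 0.108347 / 0.7026945 = 0.1542

0.15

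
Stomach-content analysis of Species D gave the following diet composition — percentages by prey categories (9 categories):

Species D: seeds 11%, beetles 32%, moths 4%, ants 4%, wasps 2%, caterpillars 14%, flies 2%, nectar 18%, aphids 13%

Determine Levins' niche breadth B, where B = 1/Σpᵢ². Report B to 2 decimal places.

Convert percentages to proportions (divide by 100).
Σpᵢ² = 0.11² + 0.32² + 0.04² + 0.04² + 0.02² + 0.14² + 0.02² + 0.18² + 0.13² = 0.0121 + 0.1024 + 0.0016 + 0.0016 + 0.0004 + 0.0196 + 0.0004 + 0.0324 + 0.0169 = 0.1874
B = 1 / 0.1874 = 5.3362

5.34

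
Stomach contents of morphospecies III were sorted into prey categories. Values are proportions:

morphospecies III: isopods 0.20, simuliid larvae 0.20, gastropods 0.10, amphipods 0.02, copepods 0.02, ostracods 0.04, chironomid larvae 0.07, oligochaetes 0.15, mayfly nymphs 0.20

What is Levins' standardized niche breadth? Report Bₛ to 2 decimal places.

0.66

Σpᵢ² = 0.20² + 0.20² + 0.10² + 0.02² + 0.02² + 0.04² + 0.07² + 0.15² + 0.20² = 0.0400 + 0.0400 + 0.0100 + 0.0004 + 0.0004 + 0.0016 + 0.0049 + 0.0225 + 0.0400 = 0.1598
B = 1 / 0.1598 = 6.2578
Bₛ = (B − 1)/(n − 1) = (6.2578 − 1)/(9 − 1) = 5.2578/8 = 0.6572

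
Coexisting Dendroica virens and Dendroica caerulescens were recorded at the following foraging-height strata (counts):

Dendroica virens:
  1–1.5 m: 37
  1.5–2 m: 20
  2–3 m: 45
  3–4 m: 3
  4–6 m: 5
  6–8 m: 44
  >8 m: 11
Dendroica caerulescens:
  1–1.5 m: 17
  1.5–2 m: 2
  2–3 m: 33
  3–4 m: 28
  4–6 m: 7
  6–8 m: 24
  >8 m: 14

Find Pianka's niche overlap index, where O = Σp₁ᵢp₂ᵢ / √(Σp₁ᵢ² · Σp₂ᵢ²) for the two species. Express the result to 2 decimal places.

0.83

Proportions for Dendroica virens (n=165): 37/165=0.2242, 20/165=0.1212, 45/165=0.2727, 3/165=0.0182, 5/165=0.0303, 44/165=0.2667, 11/165=0.0667
Proportions for Dendroica caerulescens (n=125): 17/125=0.1360, 2/125=0.0160, 33/125=0.2640, 28/125=0.2240, 7/125=0.0560, 24/125=0.1920, 14/125=0.1120
Σ p₁ᵢp₂ᵢ = 0.030491 + 0.001939 + 0.071993 + 0.004077 + 0.001697 + 0.051206 + 0.007470 = 0.168873
Σp_1ᵢ² = 0.2242² + 0.1212² + 0.2727² + 0.0182² + 0.0303² + 0.2667² + 0.0667² = 0.050266 + 0.014689 + 0.074365 + 0.000331 + 0.000918 + 0.071129 + 0.004449 = 0.216147
Σp_2ᵢ² = 0.1360² + 0.0160² + 0.2640² + 0.2240² + 0.0560² + 0.1920² + 0.1120² = 0.018496 + 0.000256 + 0.069696 + 0.050176 + 0.003136 + 0.036864 + 0.012544 = 0.191168
O = 0.168873 / √(0.216147 × 0.191168) = 0.168873 / 0.2032742 = 0.8308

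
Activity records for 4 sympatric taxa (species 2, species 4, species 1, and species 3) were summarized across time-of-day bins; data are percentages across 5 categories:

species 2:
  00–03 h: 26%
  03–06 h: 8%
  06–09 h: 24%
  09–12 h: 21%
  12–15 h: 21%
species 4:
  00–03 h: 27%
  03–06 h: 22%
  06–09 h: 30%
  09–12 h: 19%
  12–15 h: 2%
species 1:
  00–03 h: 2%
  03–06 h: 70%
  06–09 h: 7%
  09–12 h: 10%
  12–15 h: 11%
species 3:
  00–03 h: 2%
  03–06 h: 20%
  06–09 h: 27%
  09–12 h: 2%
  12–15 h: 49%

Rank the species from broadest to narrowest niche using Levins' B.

species 2 > species 4 > species 3 > species 1

Convert percentages to proportions (divide by 100).
Σp_2ᵢ² = 0.26² + 0.08² + 0.24² + 0.21² + 0.21² = 0.0676 + 0.0064 + 0.0576 + 0.0441 + 0.0441 = 0.2198
B_2 = 1 / 0.2198 = 4.5496
Σp_4ᵢ² = 0.27² + 0.22² + 0.30² + 0.19² + 0.02² = 0.0729 + 0.0484 + 0.0900 + 0.0361 + 0.0004 = 0.2478
B_4 = 1 / 0.2478 = 4.0355
Σp_1ᵢ² = 0.02² + 0.70² + 0.07² + 0.10² + 0.11² = 0.0004 + 0.4900 + 0.0049 + 0.0100 + 0.0121 = 0.5174
B_1 = 1 / 0.5174 = 1.9327
Σp_3ᵢ² = 0.02² + 0.20² + 0.27² + 0.02² + 0.49² = 0.0004 + 0.0400 + 0.0729 + 0.0004 + 0.2401 = 0.3538
B_3 = 1 / 0.3538 = 2.8265
Ranking by B (broadest → narrowest): species 2 (4.55) > species 4 (4.04) > species 3 (2.83) > species 1 (1.93)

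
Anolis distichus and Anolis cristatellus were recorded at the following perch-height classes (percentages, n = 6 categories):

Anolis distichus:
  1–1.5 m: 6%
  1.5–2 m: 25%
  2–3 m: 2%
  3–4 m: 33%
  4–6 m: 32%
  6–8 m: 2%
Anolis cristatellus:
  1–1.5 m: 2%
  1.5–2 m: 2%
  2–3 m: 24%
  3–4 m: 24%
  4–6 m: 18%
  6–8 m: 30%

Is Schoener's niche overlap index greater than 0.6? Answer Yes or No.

No

Convert percentages to proportions (divide by 100).
Σ|p₁ᵢ − p₂ᵢ| = 0.04 + 0.23 + 0.22 + 0.09 + 0.14 + 0.28 = 1.00
D = 1 − ½ × 1.00 = 1 − 0.500 = 0.5000
D = 0.5000 < 0.6 → No.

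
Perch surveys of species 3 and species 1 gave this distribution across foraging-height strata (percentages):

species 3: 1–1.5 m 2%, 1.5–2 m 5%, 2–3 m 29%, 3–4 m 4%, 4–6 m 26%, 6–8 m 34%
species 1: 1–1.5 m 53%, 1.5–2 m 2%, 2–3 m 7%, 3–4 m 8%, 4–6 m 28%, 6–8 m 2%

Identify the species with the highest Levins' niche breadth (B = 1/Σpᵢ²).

species 3

Convert percentages to proportions (divide by 100).
Σp_3ᵢ² = 0.02² + 0.05² + 0.29² + 0.04² + 0.26² + 0.34² = 0.0004 + 0.0025 + 0.0841 + 0.0016 + 0.0676 + 0.1156 = 0.2718
B_3 = 1 / 0.2718 = 3.6792
Σp_1ᵢ² = 0.53² + 0.02² + 0.07² + 0.08² + 0.28² + 0.02² = 0.2809 + 0.0004 + 0.0049 + 0.0064 + 0.0784 + 0.0004 = 0.3714
B_1 = 1 / 0.3714 = 2.6925
Highest B → broadest niche (most generalist): species 3 (B = 3.68).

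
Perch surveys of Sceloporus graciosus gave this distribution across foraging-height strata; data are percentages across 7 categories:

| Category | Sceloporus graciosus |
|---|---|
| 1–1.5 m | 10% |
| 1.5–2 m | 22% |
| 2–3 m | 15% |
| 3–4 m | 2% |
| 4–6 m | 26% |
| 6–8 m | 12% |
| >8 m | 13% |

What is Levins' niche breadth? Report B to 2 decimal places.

Convert percentages to proportions (divide by 100).
Σpᵢ² = 0.10² + 0.22² + 0.15² + 0.02² + 0.26² + 0.12² + 0.13² = 0.0100 + 0.0484 + 0.0225 + 0.0004 + 0.0676 + 0.0144 + 0.0169 = 0.1802
B = 1 / 0.1802 = 5.5494

5.55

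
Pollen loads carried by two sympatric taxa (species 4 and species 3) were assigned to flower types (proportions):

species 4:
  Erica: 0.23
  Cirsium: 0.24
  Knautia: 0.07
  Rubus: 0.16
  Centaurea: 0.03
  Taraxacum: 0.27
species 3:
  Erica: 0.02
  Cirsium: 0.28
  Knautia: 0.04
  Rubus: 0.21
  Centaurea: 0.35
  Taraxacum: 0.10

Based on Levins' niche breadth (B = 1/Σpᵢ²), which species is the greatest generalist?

species 4

Σp_4ᵢ² = 0.23² + 0.24² + 0.07² + 0.16² + 0.03² + 0.27² = 0.0529 + 0.0576 + 0.0049 + 0.0256 + 0.0009 + 0.0729 = 0.2148
B_4 = 1 / 0.2148 = 4.6555
Σp_3ᵢ² = 0.02² + 0.28² + 0.04² + 0.21² + 0.35² + 0.10² = 0.0004 + 0.0784 + 0.0016 + 0.0441 + 0.1225 + 0.0100 = 0.2570
B_3 = 1 / 0.2570 = 3.8911
Highest B → broadest niche (most generalist): species 4 (B = 4.66).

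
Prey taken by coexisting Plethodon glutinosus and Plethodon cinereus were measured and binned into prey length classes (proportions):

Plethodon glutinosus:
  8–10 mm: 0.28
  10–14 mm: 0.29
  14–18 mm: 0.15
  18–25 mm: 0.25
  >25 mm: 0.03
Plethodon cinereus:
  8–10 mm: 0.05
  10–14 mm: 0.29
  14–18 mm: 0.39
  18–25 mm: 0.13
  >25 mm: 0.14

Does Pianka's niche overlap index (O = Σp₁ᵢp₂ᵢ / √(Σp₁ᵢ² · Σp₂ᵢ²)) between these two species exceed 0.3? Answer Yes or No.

Σ p₁ᵢp₂ᵢ = 0.0140 + 0.0841 + 0.0585 + 0.0325 + 0.0042 = 0.1933
Σp_1ᵢ² = 0.28² + 0.29² + 0.15² + 0.25² + 0.03² = 0.0784 + 0.0841 + 0.0225 + 0.0625 + 0.0009 = 0.2484
Σp_2ᵢ² = 0.05² + 0.29² + 0.39² + 0.13² + 0.14² = 0.0025 + 0.0841 + 0.1521 + 0.0169 + 0.0196 = 0.2752
O = 0.1933 / √(0.2484 × 0.2752) = 0.1933 / 0.26146 = 0.7393
O = 0.7393 > 0.3 → Yes.

Yes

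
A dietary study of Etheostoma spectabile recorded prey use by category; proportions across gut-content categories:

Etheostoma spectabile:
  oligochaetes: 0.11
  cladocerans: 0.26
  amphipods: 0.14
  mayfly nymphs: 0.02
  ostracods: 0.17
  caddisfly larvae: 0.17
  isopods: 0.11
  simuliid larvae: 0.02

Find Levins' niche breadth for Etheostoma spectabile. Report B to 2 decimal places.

Σpᵢ² = 0.11² + 0.26² + 0.14² + 0.02² + 0.17² + 0.17² + 0.11² + 0.02² = 0.0121 + 0.0676 + 0.0196 + 0.0004 + 0.0289 + 0.0289 + 0.0121 + 0.0004 = 0.1700
B = 1 / 0.1700 = 5.8824

5.88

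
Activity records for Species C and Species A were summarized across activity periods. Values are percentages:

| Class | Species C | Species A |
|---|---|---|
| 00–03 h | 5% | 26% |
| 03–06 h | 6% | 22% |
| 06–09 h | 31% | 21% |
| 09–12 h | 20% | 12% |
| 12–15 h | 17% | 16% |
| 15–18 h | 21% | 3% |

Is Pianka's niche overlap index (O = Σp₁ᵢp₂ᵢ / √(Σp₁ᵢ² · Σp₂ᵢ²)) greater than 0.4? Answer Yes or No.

Yes

Convert percentages to proportions (divide by 100).
Σ p₁ᵢp₂ᵢ = 0.0130 + 0.0132 + 0.0651 + 0.0240 + 0.0272 + 0.0063 = 0.1488
Σp_1ᵢ² = 0.05² + 0.06² + 0.31² + 0.20² + 0.17² + 0.21² = 0.0025 + 0.0036 + 0.0961 + 0.0400 + 0.0289 + 0.0441 = 0.2152
Σp_2ᵢ² = 0.26² + 0.22² + 0.21² + 0.12² + 0.16² + 0.03² = 0.0676 + 0.0484 + 0.0441 + 0.0144 + 0.0256 + 0.0009 = 0.2010
O = 0.1488 / √(0.2152 × 0.2010) = 0.1488 / 0.20798 = 0.7155
O = 0.7155 > 0.4 → Yes.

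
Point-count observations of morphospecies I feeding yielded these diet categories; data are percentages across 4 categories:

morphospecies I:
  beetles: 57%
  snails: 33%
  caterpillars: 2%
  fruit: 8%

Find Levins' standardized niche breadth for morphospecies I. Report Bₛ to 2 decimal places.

Convert percentages to proportions (divide by 100).
Σpᵢ² = 0.57² + 0.33² + 0.02² + 0.08² = 0.3249 + 0.1089 + 0.0004 + 0.0064 = 0.4406
B = 1 / 0.4406 = 2.2696
Bₛ = (B − 1)/(n − 1) = (2.2696 − 1)/(4 − 1) = 1.2696/3 = 0.4232

0.42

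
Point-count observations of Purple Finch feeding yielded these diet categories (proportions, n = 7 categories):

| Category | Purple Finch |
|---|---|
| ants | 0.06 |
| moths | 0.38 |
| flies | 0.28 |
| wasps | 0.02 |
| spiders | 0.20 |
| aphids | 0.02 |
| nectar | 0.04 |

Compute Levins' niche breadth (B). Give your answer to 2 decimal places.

Σpᵢ² = 0.06² + 0.38² + 0.28² + 0.02² + 0.20² + 0.02² + 0.04² = 0.0036 + 0.1444 + 0.0784 + 0.0004 + 0.0400 + 0.0004 + 0.0016 = 0.2688
B = 1 / 0.2688 = 3.7202

3.72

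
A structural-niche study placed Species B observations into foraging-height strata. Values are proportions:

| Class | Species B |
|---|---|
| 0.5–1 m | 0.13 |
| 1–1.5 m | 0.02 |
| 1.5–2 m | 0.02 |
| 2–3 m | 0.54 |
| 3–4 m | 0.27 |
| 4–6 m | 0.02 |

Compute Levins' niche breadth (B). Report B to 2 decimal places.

2.61

Σpᵢ² = 0.13² + 0.02² + 0.02² + 0.54² + 0.27² + 0.02² = 0.0169 + 0.0004 + 0.0004 + 0.2916 + 0.0729 + 0.0004 = 0.3826
B = 1 / 0.3826 = 2.6137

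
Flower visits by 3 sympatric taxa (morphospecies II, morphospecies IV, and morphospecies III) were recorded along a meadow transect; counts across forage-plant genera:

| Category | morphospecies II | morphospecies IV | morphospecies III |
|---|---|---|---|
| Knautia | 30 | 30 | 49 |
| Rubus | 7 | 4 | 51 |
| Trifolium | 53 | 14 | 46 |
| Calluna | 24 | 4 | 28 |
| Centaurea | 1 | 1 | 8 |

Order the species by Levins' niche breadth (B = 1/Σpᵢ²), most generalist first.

Proportions for morphospecies II (n=115): 30/115=0.2609, 7/115=0.0609, 53/115=0.4609, 24/115=0.2087, 1/115=0.0087
Proportions for morphospecies IV (n=53): 30/53=0.5660, 4/53=0.0755, 14/53=0.2642, 4/53=0.0755, 1/53=0.0189
Proportions for morphospecies III (n=182): 49/182=0.2692, 51/182=0.2802, 46/182=0.2527, 28/182=0.1538, 8/182=0.0440
Σp_IIᵢ² = 0.2609² + 0.0609² + 0.4609² + 0.2087² + 0.0087² = 0.068069 + 0.003709 + 0.212429 + 0.043556 + 0.000076 = 0.327839
B_II = 1 / 0.327839 = 3.0503
Σp_IVᵢ² = 0.5660² + 0.0755² + 0.2642² + 0.0755² + 0.0189² = 0.320356 + 0.005700 + 0.069802 + 0.005700 + 0.000357 = 0.401915
B_IV = 1 / 0.401915 = 2.4881
Σp_IIIᵢ² = 0.2692² + 0.2802² + 0.2527² + 0.1538² + 0.0440² = 0.072469 + 0.078512 + 0.063857 + 0.023654 + 0.001936 = 0.240428
B_III = 1 / 0.240428 = 4.1592
Ranking by B (broadest → narrowest): morphospecies III (4.16) > morphospecies II (3.05) > morphospecies IV (2.49)

morphospecies III > morphospecies II > morphospecies IV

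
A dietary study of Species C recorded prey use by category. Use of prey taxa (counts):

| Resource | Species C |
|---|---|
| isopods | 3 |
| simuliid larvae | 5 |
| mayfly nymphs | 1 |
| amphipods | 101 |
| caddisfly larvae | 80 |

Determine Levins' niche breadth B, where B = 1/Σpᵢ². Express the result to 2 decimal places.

Proportions for Species C (n=190): 3/190=0.0158, 5/190=0.0263, 1/190=0.0053, 101/190=0.5316, 80/190=0.4211
Σpᵢ² = 0.0158² + 0.0263² + 0.0053² + 0.5316² + 0.4211² = 0.000250 + 0.000692 + 0.000028 + 0.282599 + 0.177325 = 0.460894
B = 1 / 0.460894 = 2.1697

2.17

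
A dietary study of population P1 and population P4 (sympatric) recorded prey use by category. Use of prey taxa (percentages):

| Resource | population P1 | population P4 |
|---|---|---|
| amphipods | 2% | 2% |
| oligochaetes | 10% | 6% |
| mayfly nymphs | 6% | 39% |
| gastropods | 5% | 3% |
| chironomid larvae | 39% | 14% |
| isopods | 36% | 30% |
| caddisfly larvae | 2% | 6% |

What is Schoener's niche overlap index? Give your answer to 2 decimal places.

0.63

Convert percentages to proportions (divide by 100).
Σ|p₁ᵢ − p₂ᵢ| = 0.00 + 0.04 + 0.33 + 0.02 + 0.25 + 0.06 + 0.04 = 0.74
D = 1 − ½ × 0.74 = 1 − 0.370 = 0.6300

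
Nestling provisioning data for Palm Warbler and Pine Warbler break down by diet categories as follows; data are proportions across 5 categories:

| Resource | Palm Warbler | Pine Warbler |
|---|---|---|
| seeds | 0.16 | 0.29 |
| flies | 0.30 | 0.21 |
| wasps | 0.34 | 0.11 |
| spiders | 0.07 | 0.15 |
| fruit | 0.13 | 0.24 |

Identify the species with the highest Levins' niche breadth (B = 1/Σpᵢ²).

Σp_Palmᵢ² = 0.16² + 0.30² + 0.34² + 0.07² + 0.13² = 0.0256 + 0.0900 + 0.1156 + 0.0049 + 0.0169 = 0.2530
B_Palm = 1 / 0.2530 = 3.9526
Σp_Pineᵢ² = 0.29² + 0.21² + 0.11² + 0.15² + 0.24² = 0.0841 + 0.0441 + 0.0121 + 0.0225 + 0.0576 = 0.2204
B_Pine = 1 / 0.2204 = 4.5372
Highest B → broadest niche (most generalist): Pine Warbler (B = 4.54).

Pine Warbler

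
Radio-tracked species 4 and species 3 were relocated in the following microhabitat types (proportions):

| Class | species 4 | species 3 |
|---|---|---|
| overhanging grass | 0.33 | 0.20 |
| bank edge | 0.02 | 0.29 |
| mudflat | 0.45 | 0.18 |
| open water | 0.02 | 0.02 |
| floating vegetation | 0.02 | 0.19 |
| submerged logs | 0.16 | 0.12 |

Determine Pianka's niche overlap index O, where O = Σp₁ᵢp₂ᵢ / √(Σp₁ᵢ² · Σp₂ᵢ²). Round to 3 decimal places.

0.665

Σ p₁ᵢp₂ᵢ = 0.0660 + 0.0058 + 0.0810 + 0.0004 + 0.0038 + 0.0192 = 0.1762
Σp_1ᵢ² = 0.33² + 0.02² + 0.45² + 0.02² + 0.02² + 0.16² = 0.1089 + 0.0004 + 0.2025 + 0.0004 + 0.0004 + 0.0256 = 0.3382
Σp_2ᵢ² = 0.20² + 0.29² + 0.18² + 0.02² + 0.19² + 0.12² = 0.0400 + 0.0841 + 0.0324 + 0.0004 + 0.0361 + 0.0144 = 0.2074
O = 0.1762 / √(0.3382 × 0.2074) = 0.1762 / 0.264845 = 0.66529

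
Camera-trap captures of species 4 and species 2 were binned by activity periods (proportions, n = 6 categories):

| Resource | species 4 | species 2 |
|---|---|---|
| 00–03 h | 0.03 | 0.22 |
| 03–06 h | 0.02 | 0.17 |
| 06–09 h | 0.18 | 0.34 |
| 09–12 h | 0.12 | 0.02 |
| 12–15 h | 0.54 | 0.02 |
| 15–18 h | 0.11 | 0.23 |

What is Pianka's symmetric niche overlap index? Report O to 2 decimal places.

Σ p₁ᵢp₂ᵢ = 0.0066 + 0.0034 + 0.0612 + 0.0024 + 0.0108 + 0.0253 = 0.1097
Σp_1ᵢ² = 0.03² + 0.02² + 0.18² + 0.12² + 0.54² + 0.11² = 0.0009 + 0.0004 + 0.0324 + 0.0144 + 0.2916 + 0.0121 = 0.3518
Σp_2ᵢ² = 0.22² + 0.17² + 0.34² + 0.02² + 0.02² + 0.23² = 0.0484 + 0.0289 + 0.1156 + 0.0004 + 0.0004 + 0.0529 = 0.2466
O = 0.1097 / √(0.3518 × 0.2466) = 0.1097 / 0.29454 = 0.3724

0.37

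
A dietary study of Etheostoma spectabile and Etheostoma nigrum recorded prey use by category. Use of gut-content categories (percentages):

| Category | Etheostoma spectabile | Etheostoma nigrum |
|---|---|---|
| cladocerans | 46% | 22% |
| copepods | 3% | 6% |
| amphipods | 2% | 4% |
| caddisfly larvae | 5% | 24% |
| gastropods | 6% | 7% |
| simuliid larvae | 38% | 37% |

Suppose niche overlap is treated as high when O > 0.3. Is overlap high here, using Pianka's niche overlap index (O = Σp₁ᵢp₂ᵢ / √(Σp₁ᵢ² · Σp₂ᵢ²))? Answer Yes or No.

Convert percentages to proportions (divide by 100).
Σ p₁ᵢp₂ᵢ = 0.1012 + 0.0018 + 0.0008 + 0.0120 + 0.0042 + 0.1406 = 0.2606
Σp_1ᵢ² = 0.46² + 0.03² + 0.02² + 0.05² + 0.06² + 0.38² = 0.2116 + 0.0009 + 0.0004 + 0.0025 + 0.0036 + 0.1444 = 0.3634
Σp_2ᵢ² = 0.22² + 0.06² + 0.04² + 0.24² + 0.07² + 0.37² = 0.0484 + 0.0036 + 0.0016 + 0.0576 + 0.0049 + 0.1369 = 0.2530
O = 0.2606 / √(0.3634 × 0.2530) = 0.2606 / 0.30322 = 0.8594
O = 0.8594 > 0.3 → Yes.

Yes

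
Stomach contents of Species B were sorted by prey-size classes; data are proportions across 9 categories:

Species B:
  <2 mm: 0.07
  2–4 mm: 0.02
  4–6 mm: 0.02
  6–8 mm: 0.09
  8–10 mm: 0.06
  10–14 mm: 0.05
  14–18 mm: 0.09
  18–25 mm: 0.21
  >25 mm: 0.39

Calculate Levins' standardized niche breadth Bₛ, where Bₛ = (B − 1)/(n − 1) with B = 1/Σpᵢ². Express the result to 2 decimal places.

Σpᵢ² = 0.07² + 0.02² + 0.02² + 0.09² + 0.06² + 0.05² + 0.09² + 0.21² + 0.39² = 0.0049 + 0.0004 + 0.0004 + 0.0081 + 0.0036 + 0.0025 + 0.0081 + 0.0441 + 0.1521 = 0.2242
B = 1 / 0.2242 = 4.4603
Bₛ = (B − 1)/(n − 1) = (4.4603 − 1)/(9 − 1) = 3.4603/8 = 0.4325

0.43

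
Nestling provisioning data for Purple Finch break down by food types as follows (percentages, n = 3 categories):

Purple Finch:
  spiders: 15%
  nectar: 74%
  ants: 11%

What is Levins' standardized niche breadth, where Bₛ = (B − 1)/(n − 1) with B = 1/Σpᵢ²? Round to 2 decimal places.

Convert percentages to proportions (divide by 100).
Σpᵢ² = 0.15² + 0.74² + 0.11² = 0.0225 + 0.5476 + 0.0121 = 0.5822
B = 1 / 0.5822 = 1.7176
Bₛ = (B − 1)/(n − 1) = (1.7176 − 1)/(3 − 1) = 0.7176/2 = 0.3588

0.36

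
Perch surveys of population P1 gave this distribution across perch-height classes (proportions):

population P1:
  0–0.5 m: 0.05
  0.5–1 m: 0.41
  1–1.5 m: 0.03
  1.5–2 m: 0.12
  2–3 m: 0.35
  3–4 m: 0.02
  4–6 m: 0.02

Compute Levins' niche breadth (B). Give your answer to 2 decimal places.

Σpᵢ² = 0.05² + 0.41² + 0.03² + 0.12² + 0.35² + 0.02² + 0.02² = 0.0025 + 0.1681 + 0.0009 + 0.0144 + 0.1225 + 0.0004 + 0.0004 = 0.3092
B = 1 / 0.3092 = 3.2342

3.23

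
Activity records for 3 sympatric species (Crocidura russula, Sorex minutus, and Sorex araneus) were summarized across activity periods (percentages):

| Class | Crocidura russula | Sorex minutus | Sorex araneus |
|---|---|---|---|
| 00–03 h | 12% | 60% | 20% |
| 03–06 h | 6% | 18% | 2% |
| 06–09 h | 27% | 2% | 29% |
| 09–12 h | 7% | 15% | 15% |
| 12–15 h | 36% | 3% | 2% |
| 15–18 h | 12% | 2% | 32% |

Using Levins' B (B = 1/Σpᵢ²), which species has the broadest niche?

Crocidura russula

Convert percentages to proportions (divide by 100).
Σp_russᵢ² = 0.12² + 0.06² + 0.27² + 0.07² + 0.36² + 0.12² = 0.0144 + 0.0036 + 0.0729 + 0.0049 + 0.1296 + 0.0144 = 0.2398
B_russ = 1 / 0.2398 = 4.1701
Σp_minuᵢ² = 0.60² + 0.18² + 0.02² + 0.15² + 0.03² + 0.02² = 0.3600 + 0.0324 + 0.0004 + 0.0225 + 0.0009 + 0.0004 = 0.4166
B_minu = 1 / 0.4166 = 2.4004
Σp_aranᵢ² = 0.20² + 0.02² + 0.29² + 0.15² + 0.02² + 0.32² = 0.0400 + 0.0004 + 0.0841 + 0.0225 + 0.0004 + 0.1024 = 0.2498
B_aran = 1 / 0.2498 = 4.0032
Highest B → broadest niche (most generalist): Crocidura russula (B = 4.17).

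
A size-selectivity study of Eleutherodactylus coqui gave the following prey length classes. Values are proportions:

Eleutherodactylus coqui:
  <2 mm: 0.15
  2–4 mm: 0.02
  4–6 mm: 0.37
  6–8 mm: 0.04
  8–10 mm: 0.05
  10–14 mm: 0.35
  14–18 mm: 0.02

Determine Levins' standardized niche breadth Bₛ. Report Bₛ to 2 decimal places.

Σpᵢ² = 0.15² + 0.02² + 0.37² + 0.04² + 0.05² + 0.35² + 0.02² = 0.0225 + 0.0004 + 0.1369 + 0.0016 + 0.0025 + 0.1225 + 0.0004 = 0.2868
B = 1 / 0.2868 = 3.4868
Bₛ = (B − 1)/(n − 1) = (3.4868 − 1)/(7 − 1) = 2.4868/6 = 0.4145

0.41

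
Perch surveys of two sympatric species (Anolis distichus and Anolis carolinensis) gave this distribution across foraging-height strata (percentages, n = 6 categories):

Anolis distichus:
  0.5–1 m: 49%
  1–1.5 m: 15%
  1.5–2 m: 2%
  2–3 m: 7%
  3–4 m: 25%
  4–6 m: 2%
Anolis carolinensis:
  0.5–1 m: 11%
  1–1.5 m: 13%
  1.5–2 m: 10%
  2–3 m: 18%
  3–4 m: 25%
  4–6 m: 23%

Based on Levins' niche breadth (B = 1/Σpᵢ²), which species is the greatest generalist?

Convert percentages to proportions (divide by 100).
Σp_distᵢ² = 0.49² + 0.15² + 0.02² + 0.07² + 0.25² + 0.02² = 0.2401 + 0.0225 + 0.0004 + 0.0049 + 0.0625 + 0.0004 = 0.3308
B_dist = 1 / 0.3308 = 3.0230
Σp_caroᵢ² = 0.11² + 0.13² + 0.10² + 0.18² + 0.25² + 0.23² = 0.0121 + 0.0169 + 0.0100 + 0.0324 + 0.0625 + 0.0529 = 0.1868
B_caro = 1 / 0.1868 = 5.3533
Highest B → broadest niche (most generalist): Anolis carolinensis (B = 5.35).

Anolis carolinensis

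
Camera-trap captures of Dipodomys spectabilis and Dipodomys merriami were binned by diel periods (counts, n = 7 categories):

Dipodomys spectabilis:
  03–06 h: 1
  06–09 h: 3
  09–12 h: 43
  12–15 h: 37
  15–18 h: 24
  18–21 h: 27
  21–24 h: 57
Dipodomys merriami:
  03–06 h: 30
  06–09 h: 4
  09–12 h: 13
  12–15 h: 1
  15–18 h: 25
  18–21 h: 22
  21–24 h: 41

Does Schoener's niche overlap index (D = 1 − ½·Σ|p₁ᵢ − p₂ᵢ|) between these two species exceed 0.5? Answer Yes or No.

Proportions for Dipodomys spectabilis (n=192): 1/192=0.0052, 3/192=0.0156, 43/192=0.2240, 37/192=0.1927, 24/192=0.1250, 27/192=0.1406, 57/192=0.2969
Proportions for Dipodomys merriami (n=136): 30/136=0.2206, 4/136=0.0294, 13/136=0.0956, 1/136=0.0074, 25/136=0.1838, 22/136=0.1618, 41/136=0.3015
Σ|p₁ᵢ − p₂ᵢ| = 0.2154 + 0.0138 + 0.1284 + 0.1853 + 0.0588 + 0.0212 + 0.0046 = 0.6275
D = 1 − ½ × 0.6275 = 1 − 0.31375 = 0.68625
D = 0.68625 > 0.5 → Yes.

Yes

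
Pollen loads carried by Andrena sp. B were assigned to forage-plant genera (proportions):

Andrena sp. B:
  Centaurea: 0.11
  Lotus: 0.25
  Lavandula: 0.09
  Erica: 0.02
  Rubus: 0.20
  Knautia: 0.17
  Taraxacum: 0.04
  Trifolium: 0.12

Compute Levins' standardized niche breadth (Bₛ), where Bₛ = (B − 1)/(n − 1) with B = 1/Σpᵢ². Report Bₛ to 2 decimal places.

0.71

Σpᵢ² = 0.11² + 0.25² + 0.09² + 0.02² + 0.20² + 0.17² + 0.04² + 0.12² = 0.0121 + 0.0625 + 0.0081 + 0.0004 + 0.0400 + 0.0289 + 0.0016 + 0.0144 = 0.1680
B = 1 / 0.1680 = 5.9524
Bₛ = (B − 1)/(n − 1) = (5.9524 − 1)/(8 − 1) = 4.9524/7 = 0.7075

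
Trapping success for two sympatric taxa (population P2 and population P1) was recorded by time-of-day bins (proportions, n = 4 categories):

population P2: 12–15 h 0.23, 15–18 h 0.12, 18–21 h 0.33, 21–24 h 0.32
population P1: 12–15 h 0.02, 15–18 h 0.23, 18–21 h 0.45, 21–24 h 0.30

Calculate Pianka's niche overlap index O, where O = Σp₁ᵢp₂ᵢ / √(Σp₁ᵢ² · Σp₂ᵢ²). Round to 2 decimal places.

0.89

Σ p₁ᵢp₂ᵢ = 0.0046 + 0.0276 + 0.1485 + 0.0960 = 0.2767
Σp_1ᵢ² = 0.23² + 0.12² + 0.33² + 0.32² = 0.0529 + 0.0144 + 0.1089 + 0.1024 = 0.2786
Σp_2ᵢ² = 0.02² + 0.23² + 0.45² + 0.30² = 0.0004 + 0.0529 + 0.2025 + 0.0900 = 0.3458
O = 0.2767 / √(0.2786 × 0.3458) = 0.2767 / 0.31039 = 0.8915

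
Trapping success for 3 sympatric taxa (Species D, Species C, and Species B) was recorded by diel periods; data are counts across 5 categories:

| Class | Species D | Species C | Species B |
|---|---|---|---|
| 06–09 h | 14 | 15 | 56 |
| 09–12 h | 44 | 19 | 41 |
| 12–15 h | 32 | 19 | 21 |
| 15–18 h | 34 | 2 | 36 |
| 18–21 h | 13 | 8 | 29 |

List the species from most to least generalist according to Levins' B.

Proportions for Species D (n=137): 14/137=0.1022, 44/137=0.3212, 32/137=0.2336, 34/137=0.2482, 13/137=0.0949
Proportions for Species C (n=63): 15/63=0.2381, 19/63=0.3016, 19/63=0.3016, 2/63=0.0317, 8/63=0.1270
Proportions for Species B (n=183): 56/183=0.3060, 41/183=0.2240, 21/183=0.1148, 36/183=0.1967, 29/183=0.1585
Σp_Dᵢ² = 0.1022² + 0.3212² + 0.2336² + 0.2482² + 0.0949² = 0.010445 + 0.103169 + 0.054569 + 0.061603 + 0.009006 = 0.238792
B_D = 1 / 0.238792 = 4.1877
Σp_Cᵢ² = 0.2381² + 0.3016² + 0.3016² + 0.0317² + 0.1270² = 0.056692 + 0.090963 + 0.090963 + 0.001005 + 0.016129 = 0.255752
B_C = 1 / 0.255752 = 3.9100
Σp_Bᵢ² = 0.3060² + 0.2240² + 0.1148² + 0.1967² + 0.1585² = 0.093636 + 0.050176 + 0.013179 + 0.038691 + 0.025122 = 0.220804
B_B = 1 / 0.220804 = 4.5289
Ranking by B (broadest → narrowest): Species B (4.53) > Species D (4.19) > Species C (3.91)

Species B > Species D > Species C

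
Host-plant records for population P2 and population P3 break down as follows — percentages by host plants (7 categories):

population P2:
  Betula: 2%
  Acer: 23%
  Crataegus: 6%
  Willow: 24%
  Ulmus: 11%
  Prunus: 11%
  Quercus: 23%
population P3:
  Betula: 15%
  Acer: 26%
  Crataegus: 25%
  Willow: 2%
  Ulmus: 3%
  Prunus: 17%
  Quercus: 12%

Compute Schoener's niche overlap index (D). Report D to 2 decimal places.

0.59

Convert percentages to proportions (divide by 100).
Σ|p₁ᵢ − p₂ᵢ| = 0.13 + 0.03 + 0.19 + 0.22 + 0.08 + 0.06 + 0.11 = 0.82
D = 1 − ½ × 0.82 = 1 − 0.410 = 0.5900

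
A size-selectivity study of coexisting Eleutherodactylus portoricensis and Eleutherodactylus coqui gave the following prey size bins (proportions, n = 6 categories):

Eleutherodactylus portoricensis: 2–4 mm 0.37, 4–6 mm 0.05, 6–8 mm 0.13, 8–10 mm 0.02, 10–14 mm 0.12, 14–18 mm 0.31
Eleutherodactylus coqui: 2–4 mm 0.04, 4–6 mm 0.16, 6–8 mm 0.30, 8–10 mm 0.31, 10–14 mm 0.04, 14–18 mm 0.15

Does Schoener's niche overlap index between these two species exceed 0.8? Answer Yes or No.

Σ|p₁ᵢ − p₂ᵢ| = 0.33 + 0.11 + 0.17 + 0.29 + 0.08 + 0.16 = 1.14
D = 1 − ½ × 1.14 = 1 − 0.570 = 0.4300
D = 0.4300 < 0.8 → No.

No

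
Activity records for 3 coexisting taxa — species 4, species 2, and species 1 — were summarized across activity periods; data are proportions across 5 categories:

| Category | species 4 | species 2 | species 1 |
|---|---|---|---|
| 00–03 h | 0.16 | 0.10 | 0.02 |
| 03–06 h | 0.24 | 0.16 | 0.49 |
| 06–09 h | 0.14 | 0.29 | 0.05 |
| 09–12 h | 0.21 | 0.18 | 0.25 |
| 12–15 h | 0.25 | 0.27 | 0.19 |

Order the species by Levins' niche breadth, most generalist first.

Σp_4ᵢ² = 0.16² + 0.24² + 0.14² + 0.21² + 0.25² = 0.0256 + 0.0576 + 0.0196 + 0.0441 + 0.0625 = 0.2094
B_4 = 1 / 0.2094 = 4.7755
Σp_2ᵢ² = 0.10² + 0.16² + 0.29² + 0.18² + 0.27² = 0.0100 + 0.0256 + 0.0841 + 0.0324 + 0.0729 = 0.2250
B_2 = 1 / 0.2250 = 4.4444
Σp_1ᵢ² = 0.02² + 0.49² + 0.05² + 0.25² + 0.19² = 0.0004 + 0.2401 + 0.0025 + 0.0625 + 0.0361 = 0.3416
B_1 = 1 / 0.3416 = 2.9274
Ranking by B (broadest → narrowest): species 4 (4.78) > species 2 (4.44) > species 1 (2.93)

species 4 > species 2 > species 1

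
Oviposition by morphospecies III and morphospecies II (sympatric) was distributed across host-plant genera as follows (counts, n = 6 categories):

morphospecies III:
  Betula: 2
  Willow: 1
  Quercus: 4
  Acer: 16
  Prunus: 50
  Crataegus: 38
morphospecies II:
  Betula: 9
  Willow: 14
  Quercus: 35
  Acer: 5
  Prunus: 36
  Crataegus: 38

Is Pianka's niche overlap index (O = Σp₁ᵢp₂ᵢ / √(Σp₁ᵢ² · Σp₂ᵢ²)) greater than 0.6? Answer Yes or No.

Yes

Proportions for morphospecies III (n=111): 2/111=0.0180, 1/111=0.0090, 4/111=0.0360, 16/111=0.1441, 50/111=0.4505, 38/111=0.3423
Proportions for morphospecies II (n=137): 9/137=0.0657, 14/137=0.1022, 35/137=0.2555, 5/137=0.0365, 36/137=0.2628, 38/137=0.2774
Σ p₁ᵢp₂ᵢ = 0.001183 + 0.000920 + 0.009198 + 0.005260 + 0.118391 + 0.094954 = 0.229906
Σp_1ᵢ² = 0.0180² + 0.0090² + 0.0360² + 0.1441² + 0.4505² + 0.3423² = 0.000324 + 0.000081 + 0.001296 + 0.020765 + 0.202950 + 0.117169 = 0.342585
Σp_2ᵢ² = 0.0657² + 0.1022² + 0.2555² + 0.0365² + 0.2628² + 0.2774² = 0.004316 + 0.010445 + 0.065280 + 0.001332 + 0.069064 + 0.076951 = 0.227388
O = 0.229906 / √(0.342585 × 0.227388) = 0.229906 / 0.2791052 = 0.8237
O = 0.8237 > 0.6 → Yes.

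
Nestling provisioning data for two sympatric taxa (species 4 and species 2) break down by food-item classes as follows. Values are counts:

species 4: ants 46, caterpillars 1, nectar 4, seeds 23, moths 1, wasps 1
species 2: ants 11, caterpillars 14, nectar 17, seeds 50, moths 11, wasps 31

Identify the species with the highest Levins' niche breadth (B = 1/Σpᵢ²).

Proportions for species 4 (n=76): 46/76=0.6053, 1/76=0.0132, 4/76=0.0526, 23/76=0.3026, 1/76=0.0132, 1/76=0.0132
Proportions for species 2 (n=134): 11/134=0.0821, 14/134=0.1045, 17/134=0.1269, 50/134=0.3731, 11/134=0.0821, 31/134=0.2313
Σp_4ᵢ² = 0.6053² + 0.0132² + 0.0526² + 0.3026² + 0.0132² + 0.0132² = 0.366388 + 0.000174 + 0.002767 + 0.091567 + 0.000174 + 0.000174 = 0.461244
B_4 = 1 / 0.461244 = 2.1680
Σp_2ᵢ² = 0.0821² + 0.1045² + 0.1269² + 0.3731² + 0.0821² + 0.2313² = 0.006740 + 0.010920 + 0.016104 + 0.139204 + 0.006740 + 0.053500 = 0.233208
B_2 = 1 / 0.233208 = 4.2880
Highest B → broadest niche (most generalist): species 2 (B = 4.29).

species 2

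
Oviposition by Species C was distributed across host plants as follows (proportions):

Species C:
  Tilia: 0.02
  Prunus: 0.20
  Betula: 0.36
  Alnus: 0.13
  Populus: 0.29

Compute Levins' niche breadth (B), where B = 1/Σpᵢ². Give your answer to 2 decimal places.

Σpᵢ² = 0.02² + 0.20² + 0.36² + 0.13² + 0.29² = 0.0004 + 0.0400 + 0.1296 + 0.0169 + 0.0841 = 0.2710
B = 1 / 0.2710 = 3.6900

3.69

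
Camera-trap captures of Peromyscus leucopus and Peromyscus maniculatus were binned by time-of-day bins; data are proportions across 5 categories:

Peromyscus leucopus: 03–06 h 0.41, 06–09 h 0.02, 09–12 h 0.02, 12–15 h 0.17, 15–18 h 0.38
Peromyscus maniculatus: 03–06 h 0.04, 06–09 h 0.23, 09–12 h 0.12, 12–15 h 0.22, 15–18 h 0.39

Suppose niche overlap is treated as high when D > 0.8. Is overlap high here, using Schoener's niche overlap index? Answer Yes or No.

Σ|p₁ᵢ − p₂ᵢ| = 0.37 + 0.21 + 0.10 + 0.05 + 0.01 = 0.74
D = 1 − ½ × 0.74 = 1 − 0.370 = 0.6300
D = 0.6300 < 0.8 → No.

No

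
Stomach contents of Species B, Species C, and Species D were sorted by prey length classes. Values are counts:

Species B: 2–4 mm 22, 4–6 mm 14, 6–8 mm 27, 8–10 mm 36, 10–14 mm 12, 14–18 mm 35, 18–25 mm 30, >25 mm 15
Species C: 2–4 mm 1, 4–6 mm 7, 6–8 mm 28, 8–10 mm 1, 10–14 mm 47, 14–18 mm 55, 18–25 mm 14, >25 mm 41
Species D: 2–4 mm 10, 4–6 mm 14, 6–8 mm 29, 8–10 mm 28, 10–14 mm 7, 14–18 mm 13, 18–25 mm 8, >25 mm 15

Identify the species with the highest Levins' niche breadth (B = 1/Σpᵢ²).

Proportions for Species B (n=191): 22/191=0.1152, 14/191=0.0733, 27/191=0.1414, 36/191=0.1885, 12/191=0.0628, 35/191=0.1832, 30/191=0.1571, 15/191=0.0785
Proportions for Species C (n=194): 1/194=0.0052, 7/194=0.0361, 28/194=0.1443, 1/194=0.0052, 47/194=0.2423, 55/194=0.2835, 14/194=0.0722, 41/194=0.2113
Proportions for Species D (n=124): 10/124=0.0806, 14/124=0.1129, 29/124=0.2339, 28/124=0.2258, 7/124=0.0565, 13/124=0.1048, 8/124=0.0645, 15/124=0.1210
Σp_Bᵢ² = 0.1152² + 0.0733² + 0.1414² + 0.1885² + 0.0628² + 0.1832² + 0.1571² + 0.0785² = 0.013271 + 0.005373 + 0.019994 + 0.035532 + 0.003944 + 0.033562 + 0.024680 + 0.006162 = 0.142518
B_B = 1 / 0.142518 = 7.0167
Σp_Cᵢ² = 0.0052² + 0.0361² + 0.1443² + 0.0052² + 0.2423² + 0.2835² + 0.0722² + 0.2113² = 0.000027 + 0.001303 + 0.020822 + 0.000027 + 0.058709 + 0.080372 + 0.005213 + 0.044648 = 0.211121
B_C = 1 / 0.211121 = 4.7366
Σp_Dᵢ² = 0.0806² + 0.1129² + 0.2339² + 0.2258² + 0.0565² + 0.1048² + 0.0645² + 0.1210² = 0.006496 + 0.012746 + 0.054709 + 0.050986 + 0.003192 + 0.010983 + 0.004160 + 0.014641 = 0.157913
B_D = 1 / 0.157913 = 6.3326
Highest B → broadest niche (most generalist): Species B (B = 7.02).

Species B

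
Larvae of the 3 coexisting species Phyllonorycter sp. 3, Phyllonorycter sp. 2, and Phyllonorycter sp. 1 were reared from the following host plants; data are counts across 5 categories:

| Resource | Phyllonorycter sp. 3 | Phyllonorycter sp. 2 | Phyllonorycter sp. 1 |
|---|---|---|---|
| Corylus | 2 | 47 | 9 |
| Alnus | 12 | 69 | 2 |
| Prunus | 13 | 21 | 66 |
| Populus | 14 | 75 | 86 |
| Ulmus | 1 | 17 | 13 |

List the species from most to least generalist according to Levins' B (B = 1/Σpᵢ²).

Phyllonorycter sp. 2 > Phyllonorycter sp. 3 > Phyllonorycter sp. 1

Proportions for Phyllonorycter sp. 3 (n=42): 2/42=0.0476, 12/42=0.2857, 13/42=0.3095, 14/42=0.3333, 1/42=0.0238
Proportions for Phyllonorycter sp. 2 (n=229): 47/229=0.2052, 69/229=0.3013, 21/229=0.0917, 75/229=0.3275, 17/229=0.0742
Proportions for Phyllonorycter sp. 1 (n=176): 9/176=0.0511, 2/176=0.0114, 66/176=0.3750, 86/176=0.4886, 13/176=0.0739
Σp_3ᵢ² = 0.0476² + 0.2857² + 0.3095² + 0.3333² + 0.0238² = 0.002266 + 0.081624 + 0.095790 + 0.111089 + 0.000566 = 0.291335
B_3 = 1 / 0.291335 = 3.4325
Σp_2ᵢ² = 0.2052² + 0.3013² + 0.0917² + 0.3275² + 0.0742² = 0.042107 + 0.090782 + 0.008409 + 0.107256 + 0.005506 = 0.254060
B_2 = 1 / 0.254060 = 3.9361
Σp_1ᵢ² = 0.0511² + 0.0114² + 0.3750² + 0.4886² + 0.0739² = 0.002611 + 0.000130 + 0.140625 + 0.238730 + 0.005461 = 0.387557
B_1 = 1 / 0.387557 = 2.5803
Ranking by B (broadest → narrowest): Phyllonorycter sp. 2 (3.94) > Phyllonorycter sp. 3 (3.43) > Phyllonorycter sp. 1 (2.58)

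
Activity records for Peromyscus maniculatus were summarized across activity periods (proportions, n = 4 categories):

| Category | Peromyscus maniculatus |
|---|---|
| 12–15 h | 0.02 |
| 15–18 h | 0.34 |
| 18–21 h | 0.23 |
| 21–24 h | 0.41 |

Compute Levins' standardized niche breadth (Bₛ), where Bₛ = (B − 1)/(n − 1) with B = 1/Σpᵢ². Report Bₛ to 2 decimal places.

0.66

Σpᵢ² = 0.02² + 0.34² + 0.23² + 0.41² = 0.0004 + 0.1156 + 0.0529 + 0.1681 = 0.3370
B = 1 / 0.3370 = 2.9674
Bₛ = (B − 1)/(n − 1) = (2.9674 − 1)/(4 − 1) = 1.9674/3 = 0.6558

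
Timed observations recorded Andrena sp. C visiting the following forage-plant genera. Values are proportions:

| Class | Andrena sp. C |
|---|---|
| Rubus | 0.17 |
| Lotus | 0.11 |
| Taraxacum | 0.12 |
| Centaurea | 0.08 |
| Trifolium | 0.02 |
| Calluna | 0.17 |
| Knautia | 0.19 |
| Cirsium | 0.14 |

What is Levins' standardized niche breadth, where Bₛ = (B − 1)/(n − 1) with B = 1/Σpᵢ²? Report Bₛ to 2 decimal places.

0.83

Σpᵢ² = 0.17² + 0.11² + 0.12² + 0.08² + 0.02² + 0.17² + 0.19² + 0.14² = 0.0289 + 0.0121 + 0.0144 + 0.0064 + 0.0004 + 0.0289 + 0.0361 + 0.0196 = 0.1468
B = 1 / 0.1468 = 6.8120
Bₛ = (B − 1)/(n − 1) = (6.8120 − 1)/(8 − 1) = 5.8120/7 = 0.8303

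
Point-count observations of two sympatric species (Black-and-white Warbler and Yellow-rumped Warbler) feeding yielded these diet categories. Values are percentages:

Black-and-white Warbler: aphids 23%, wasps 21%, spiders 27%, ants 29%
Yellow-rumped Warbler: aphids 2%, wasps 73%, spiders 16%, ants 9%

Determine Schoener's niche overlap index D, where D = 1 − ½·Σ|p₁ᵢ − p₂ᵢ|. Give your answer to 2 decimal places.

0.48

Convert percentages to proportions (divide by 100).
Σ|p₁ᵢ − p₂ᵢ| = 0.21 + 0.52 + 0.11 + 0.20 = 1.04
D = 1 − ½ × 1.04 = 1 − 0.520 = 0.4800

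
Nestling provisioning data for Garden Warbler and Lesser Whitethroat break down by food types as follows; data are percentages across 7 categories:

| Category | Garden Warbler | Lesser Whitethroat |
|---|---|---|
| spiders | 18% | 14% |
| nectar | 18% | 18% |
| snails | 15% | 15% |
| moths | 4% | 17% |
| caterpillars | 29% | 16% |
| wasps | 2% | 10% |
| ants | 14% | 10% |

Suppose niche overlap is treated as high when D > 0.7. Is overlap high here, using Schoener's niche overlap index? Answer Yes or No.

Convert percentages to proportions (divide by 100).
Σ|p₁ᵢ − p₂ᵢ| = 0.04 + 0.00 + 0.00 + 0.13 + 0.13 + 0.08 + 0.04 = 0.42
D = 1 − ½ × 0.42 = 1 − 0.210 = 0.7900
D = 0.7900 > 0.7 → Yes.

Yes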